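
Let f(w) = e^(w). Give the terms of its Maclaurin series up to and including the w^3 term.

w^3/6 + w^2/2 + w + 1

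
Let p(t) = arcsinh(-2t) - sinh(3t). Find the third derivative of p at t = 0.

-19

Add the two expansions coefficient-wise.
From the series, [t^3] p = -19/6; multiply by 3! = 6 to get -19.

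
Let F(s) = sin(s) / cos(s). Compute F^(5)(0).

Write the quotient as an unknown series and match coefficients against numerator = denominator · series.
From the series, [s^5] F = 2/15; multiply by 5! = 120 to get 16.

16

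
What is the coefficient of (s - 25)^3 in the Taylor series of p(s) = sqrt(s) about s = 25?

1/50000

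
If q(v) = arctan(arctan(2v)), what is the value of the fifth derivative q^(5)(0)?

Plug the Maclaurin series of the inner function into that of the outer and collect terms.
From the series, [v^5] q = 352/15; multiply by 5! = 120 to get 2816.

2816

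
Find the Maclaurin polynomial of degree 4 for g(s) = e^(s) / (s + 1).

Multiply the numerator's expansion by the denominator's geometric series.

3*s^4/8 - s^3/3 + s^2/2 + 1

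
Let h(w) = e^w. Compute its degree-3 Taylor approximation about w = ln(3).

h(ln(3)) = 3
h′(ln(3)) = 3
h′′(ln(3)) = 3
h′′′(ln(3)) = 3

(w - ln(3))^3/2 + 3*(w - ln(3))^2/2 + 3*(w - ln(3)) + 3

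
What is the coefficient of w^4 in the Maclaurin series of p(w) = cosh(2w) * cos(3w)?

-119/24

Take the Cauchy product of the two expansions.
p(0) = 1
p′(0) = 0
p′′(0) = -5
p′′′(0) = 0
p^(4)(0) = -119
So c_4 = p^(4)(0)/4! = -119/24.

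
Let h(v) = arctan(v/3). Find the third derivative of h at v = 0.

-2/27

Compute the successive derivatives at the expansion point and divide by k!.
The coefficient of v^3 in the expansion is -1/81, so h′′′(0) = 3! * (-1/81) = -2/27.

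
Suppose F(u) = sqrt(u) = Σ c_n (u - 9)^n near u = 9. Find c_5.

[(u - 9)^0] = 3;  [(u - 9)^1] = 1/6;  [(u - 9)^2] = -1/216;  [(u - 9)^3] = 1/3888;  [(u - 9)^4] = -5/279936;  [(u - 9)^5] = 7/5038848.
So c_5 = F^(5)(9)/5! = 7/5038848.

7/5038848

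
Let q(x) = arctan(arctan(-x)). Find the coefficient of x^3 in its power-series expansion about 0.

2/3

Substitute the inner expansion into the outer series and collect powers.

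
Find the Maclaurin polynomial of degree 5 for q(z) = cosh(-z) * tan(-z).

Take the Cauchy product of the two expansions.
q(0) = 0
q′(0) = -1
q′′(0) = 0
q′′′(0) = -5
q^(4)(0) = 0
q^(5)(0) = -41

-41*z^5/120 - 5*z^3/6 - z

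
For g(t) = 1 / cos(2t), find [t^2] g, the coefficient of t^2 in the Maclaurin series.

2

Divide the numerator series by the denominator series (power-series long division).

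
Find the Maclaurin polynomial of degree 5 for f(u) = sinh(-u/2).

-u^5/3840 - u^3/48 - u/2

Compute the successive derivatives at the expansion point and divide by k!.
f(0) = 0
f′(0) = -1/2
f′′(0) = 0
f′′′(0) = -1/8
f^(4)(0) = 0
f^(5)(0) = -1/32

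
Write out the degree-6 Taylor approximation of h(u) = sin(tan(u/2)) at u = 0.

-u^5/1280 + u^3/48 + u/2

Compose series: expand the inner function first, then feed it into the outer expansion.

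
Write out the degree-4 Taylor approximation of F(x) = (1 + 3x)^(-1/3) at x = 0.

35*x^4/3 - 14*x^3/3 + 2*x^2 - x + 1

F(0) = 1
F′(0) = -1
F′′(0) = 4
F′′′(0) = -28
F^(4)(0) = 280
Dividing each by k! gives the coefficients c_0, ..., c_4.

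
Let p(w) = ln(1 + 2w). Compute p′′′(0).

16

The coefficient of w^3 in the expansion is 8/3, so p′′′(0) = 3! * (8/3) = 16.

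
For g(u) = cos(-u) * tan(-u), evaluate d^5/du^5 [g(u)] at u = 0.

Take the Cauchy product of the two expansions.
From the series, [u^5] g = -1/120; multiply by 5! = 120 to get -1.

-1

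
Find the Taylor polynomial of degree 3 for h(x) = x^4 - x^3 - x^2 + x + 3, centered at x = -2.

h(-2) = 21
h′(-2) = -39
h′′(-2) = 58
h′′′(-2) = -54
Then c_k = h^(k)(-2)/k! gives each Taylor coefficient.

-9*(x + 2)^3 + 29*(x + 2)^2 - 39*(x + 2) + 21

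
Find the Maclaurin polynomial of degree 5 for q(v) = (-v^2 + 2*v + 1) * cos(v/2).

Distribute the polynomial across the series and collect like powers.

v^5/192 + 49*v^4/384 - v^3/4 - 9*v^2/8 + 2*v + 1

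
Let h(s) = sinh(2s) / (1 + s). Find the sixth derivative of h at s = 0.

Write out both Maclaurin series and multiply, keeping only the needed powers.
From the series, [s^6] h = -18/5; multiply by 6! = 720 to get -2592.

-2592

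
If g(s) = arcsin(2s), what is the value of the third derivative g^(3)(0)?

8

From the series, [s^3] g = 4/3; multiply by 3! = 6 to get 8.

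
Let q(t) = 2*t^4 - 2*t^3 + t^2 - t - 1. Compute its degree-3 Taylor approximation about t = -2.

-18*(t + 2)^3 + 61*(t + 2)^2 - 93*(t + 2) + 53

q(-2) = 53
q′(-2) = -93
q′′(-2) = 122
q′′′(-2) = -108
Dividing each by k! gives the coefficients c_0, ..., c_3.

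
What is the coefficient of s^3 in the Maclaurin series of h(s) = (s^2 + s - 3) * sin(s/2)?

Shift and add copies of the series according to the polynomial's terms.
h(0) = 0
h′(0) = -3/2
h′′(0) = 1
h′′′(0) = 27/8

9/16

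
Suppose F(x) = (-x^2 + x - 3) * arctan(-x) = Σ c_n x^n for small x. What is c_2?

Shift and add copies of the series according to the polynomial's terms.
[x^0] = 0;  [x^1] = 3;  [x^2] = -1.

-1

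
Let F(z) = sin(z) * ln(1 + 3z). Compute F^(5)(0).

-2340

Expand each factor separately, then convolve coefficients.
The coefficient of z^5 in the expansion is -39/2, so F^(5)(0) = 5! * (-39/2) = -2340.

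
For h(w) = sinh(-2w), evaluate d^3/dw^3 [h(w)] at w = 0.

-8

The coefficient of w^3 in the expansion is -4/3, so h′′′(0) = 3! * (-4/3) = -8.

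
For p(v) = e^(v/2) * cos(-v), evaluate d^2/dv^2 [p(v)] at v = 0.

-3/4

Write out both Maclaurin series and multiply, keeping only the needed powers.
The coefficient of v^2 in the expansion is -3/8, so p′′(0) = 2! * (-3/8) = -3/4.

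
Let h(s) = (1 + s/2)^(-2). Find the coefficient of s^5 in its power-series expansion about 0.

Use the known series and substitute for the argument.
h(0) = 1
h′(0) = -1
h′′(0) = 3/2
h′′′(0) = -3
h^(4)(0) = 15/2
h^(5)(0) = -45/2

-3/16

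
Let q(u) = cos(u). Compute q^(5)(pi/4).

From the series, [(u - pi/4)^5] q = -sqrt(2)/240; multiply by 5! = 120 to get -sqrt(2)/2.

-sqrt(2)/2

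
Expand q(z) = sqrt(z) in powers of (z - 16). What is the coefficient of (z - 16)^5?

7/67108864

q(16) = 4
q′(16) = 1/8
q′′(16) = -1/256
q′′′(16) = 3/8192
q^(4)(16) = -15/262144
q^(5)(16) = 105/8388608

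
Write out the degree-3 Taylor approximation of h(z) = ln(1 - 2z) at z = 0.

h(0) = 0
h′(0) = -2
h′′(0) = -4
h′′′(0) = -16

-8*z^3/3 - 2*z^2 - 2*z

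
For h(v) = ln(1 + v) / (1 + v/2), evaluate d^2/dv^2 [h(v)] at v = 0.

Take the Cauchy product of the two expansions.
The coefficient of v^2 in the expansion is -1, so h′′(0) = 2! * (-1) = -2.

-2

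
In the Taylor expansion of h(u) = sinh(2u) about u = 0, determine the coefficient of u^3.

4/3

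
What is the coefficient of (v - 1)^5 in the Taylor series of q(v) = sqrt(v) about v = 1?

7/256

c_5 = q^(5)(1)/5! = 7/256.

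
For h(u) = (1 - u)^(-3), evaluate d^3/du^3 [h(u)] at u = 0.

From the series, [u^3] h = 10; multiply by 3! = 6 to get 60.

60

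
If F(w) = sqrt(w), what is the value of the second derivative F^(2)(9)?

-1/108

From the series, [(w - 9)^2] F = -1/216; multiply by 2! = 2 to get -1/108.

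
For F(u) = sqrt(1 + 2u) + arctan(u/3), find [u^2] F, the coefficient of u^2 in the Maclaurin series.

-1/2

Add the two expansions coefficient-wise.
F(0) = 1
F′(0) = 4/3
F′′(0) = -1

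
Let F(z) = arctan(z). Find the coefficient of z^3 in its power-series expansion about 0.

[z^0] = 0;  [z^1] = 1;  [z^2] = 0;  [z^3] = -1/3.
So c_3 = F′′′(0)/3! = -1/3.

-1/3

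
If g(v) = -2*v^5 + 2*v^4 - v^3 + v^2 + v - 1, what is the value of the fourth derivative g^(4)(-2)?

Apply the Taylor formula c_k = f^(k)(a)/k!.
The coefficient of (v + 2)^4 in the expansion is 22, so g^(4)(-2) = 4! * (22) = 528.

528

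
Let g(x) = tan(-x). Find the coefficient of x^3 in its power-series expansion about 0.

-1/3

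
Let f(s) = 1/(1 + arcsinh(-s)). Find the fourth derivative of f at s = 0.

16

Let u equal the inner series; expand the outer function in u and truncate.
The coefficient of s^4 in the expansion is 2/3, so f^(4)(0) = 4! * (2/3) = 16.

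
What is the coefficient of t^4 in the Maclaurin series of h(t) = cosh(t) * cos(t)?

-1/6

Write out both Maclaurin series and multiply, keeping only the needed powers.
So c_4 = h^(4)(0)/4! = -1/6.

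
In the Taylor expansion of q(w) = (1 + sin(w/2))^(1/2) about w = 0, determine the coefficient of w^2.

-1/32

Compose series: expand the inner function first, then feed it into the outer expansion.
[w^0] = 1;  [w^1] = 1/4;  [w^2] = -1/32.
So c_2 = q′′(0)/2! = -1/32.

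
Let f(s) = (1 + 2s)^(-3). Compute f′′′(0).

From the series, [s^3] f = -80; multiply by 3! = 6 to get -480.

-480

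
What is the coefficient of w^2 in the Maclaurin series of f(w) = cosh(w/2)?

f(0) = 1
f′(0) = 0
f′′(0) = 1/4
So c_2 = f′′(0)/2! = 1/8.

1/8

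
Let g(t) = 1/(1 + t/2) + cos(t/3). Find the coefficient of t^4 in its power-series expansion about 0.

245/3888

Add the two expansions coefficient-wise.
[t^0] = 2;  [t^1] = -1/2;  [t^2] = 7/36;  [t^3] = -1/8;  [t^4] = 245/3888.
So c_4 = g^(4)(0)/4! = 245/3888.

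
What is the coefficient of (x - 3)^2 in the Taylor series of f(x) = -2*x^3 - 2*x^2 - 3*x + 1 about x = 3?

f(3) = -80
f′(3) = -69
f′′(3) = -40

-20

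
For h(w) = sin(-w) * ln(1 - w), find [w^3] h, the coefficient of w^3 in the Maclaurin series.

Write out both Maclaurin series and multiply, keeping only the needed powers.
h(0) = 0
h′(0) = 0
h′′(0) = 2
h′′′(0) = 3
Dividing each by k! gives the coefficients c_0, ..., c_3.

1/2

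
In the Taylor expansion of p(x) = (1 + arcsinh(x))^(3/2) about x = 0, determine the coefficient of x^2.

Substitute the inner expansion into the outer series and collect powers.
p(0) = 1
p′(0) = 3/2
p′′(0) = 3/4
Then c_k = p^(k)(0)/k! gives each Taylor coefficient.

3/8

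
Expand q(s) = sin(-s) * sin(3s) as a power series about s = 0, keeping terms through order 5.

5*s^4 - 3*s^2

Write out both Maclaurin series and multiply, keeping only the needed powers.
q(0) = 0
q′(0) = 0
q′′(0) = -6
q′′′(0) = 0
q^(4)(0) = 120
q^(5)(0) = 0
Then c_k = q^(k)(0)/k! gives each Taylor coefficient.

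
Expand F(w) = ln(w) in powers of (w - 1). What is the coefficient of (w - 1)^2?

F(1) = 0
F′(1) = 1
F′′(1) = -1
Then c_k = F^(k)(1)/k! gives each Taylor coefficient.

-1/2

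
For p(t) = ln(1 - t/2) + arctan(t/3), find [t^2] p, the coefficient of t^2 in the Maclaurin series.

Combine the two series term by term.
p(0) = 0
p′(0) = -1/6
p′′(0) = -1/4
So c_2 = p′′(0)/2! = -1/8.

-1/8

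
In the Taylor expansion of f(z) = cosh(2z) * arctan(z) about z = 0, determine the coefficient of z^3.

5/3

Take the Cauchy product of the two expansions.
[z^0] = 0;  [z^1] = 1;  [z^2] = 0;  [z^3] = 5/3.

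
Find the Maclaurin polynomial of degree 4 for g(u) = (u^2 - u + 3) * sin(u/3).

u^4/162 + 17*u^3/54 - u^2/3 + u

Shift and add copies of the series according to the polynomial's terms.
g(0) = 0
g′(0) = 1
g′′(0) = -2/3
g′′′(0) = 17/9
g^(4)(0) = 4/27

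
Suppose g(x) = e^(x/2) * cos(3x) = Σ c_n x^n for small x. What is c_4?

Expand each factor separately, then convolve coefficients.
g(0) = 1
g′(0) = 1/2
g′′(0) = -35/4
g′′′(0) = -107/8
g^(4)(0) = 1081/16
Then c_k = g^(k)(0)/k! gives each Taylor coefficient.

1081/384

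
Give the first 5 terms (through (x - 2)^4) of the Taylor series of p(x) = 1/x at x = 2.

(x - 2)^4/32 - (x - 2)^3/16 + (x - 2)^2/8 - (x - 2)/4 + 1/2

[(x - 2)^0] = 1/2;  [(x - 2)^1] = -1/4;  [(x - 2)^2] = 1/8;  [(x - 2)^3] = -1/16;  [(x - 2)^4] = 1/32.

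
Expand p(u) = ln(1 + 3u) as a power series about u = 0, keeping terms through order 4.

-81*u^4/4 + 9*u^3 - 9*u^2/2 + 3*u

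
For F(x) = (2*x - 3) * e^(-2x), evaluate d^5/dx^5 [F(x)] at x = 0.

Multiply each power in the prefactor through the base expansion.
The coefficient of x^5 in the expansion is 32/15, so F^(5)(0) = 5! * (32/15) = 256.

256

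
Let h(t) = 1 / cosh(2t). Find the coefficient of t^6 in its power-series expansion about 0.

-244/45

Write the quotient as an unknown series and match coefficients against numerator = denominator · series.
[t^0] = 1;  [t^1] = 0;  [t^2] = -2;  [t^3] = 0;  [t^4] = 10/3;  [t^5] = 0;  [t^6] = -244/45.
So c_6 = h^(6)(0)/6! = -244/45.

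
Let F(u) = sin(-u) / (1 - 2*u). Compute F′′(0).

-4

Use 1/(1 - r) = Σ r^k on the denominator, then take the Cauchy product.
From the series, [u^2] F = -2; multiply by 2! = 2 to get -4.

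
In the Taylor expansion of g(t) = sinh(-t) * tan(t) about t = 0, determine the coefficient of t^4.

Write out both Maclaurin series and multiply, keeping only the needed powers.
g(0) = 0
g′(0) = 0
g′′(0) = -2
g′′′(0) = 0
g^(4)(0) = -12

-1/2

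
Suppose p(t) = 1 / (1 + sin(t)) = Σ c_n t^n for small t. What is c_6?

17/45

Use the geometric series for the reciprocal, then substitute.
p(0) = 1
p′(0) = -1
p′′(0) = 2
p′′′(0) = -5
p^(4)(0) = 16
p^(5)(0) = -61
p^(6)(0) = 272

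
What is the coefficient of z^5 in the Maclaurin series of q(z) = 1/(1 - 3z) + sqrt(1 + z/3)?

Combine the two series term by term.
q(0) = 2
q′(0) = 19/6
q′′(0) = 647/36
q′′′(0) = 11665/72
q^(4)(0) = 839803/432
q^(5)(0) = 75582755/2592
So c_5 = q^(5)(0)/5! = 15116551/62208.

15116551/62208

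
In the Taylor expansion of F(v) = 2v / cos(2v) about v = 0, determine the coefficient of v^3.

4

Invert the denominator's series and multiply.
F(0) = 0
F′(0) = 2
F′′(0) = 0
F′′′(0) = 24
So c_3 = F′′′(0)/3! = 4.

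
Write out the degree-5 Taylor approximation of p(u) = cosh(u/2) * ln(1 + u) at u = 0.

Write out both Maclaurin series and multiply, keeping only the needed powers.
p(0) = 0
p′(0) = 1
p′′(0) = -1
p′′′(0) = 11/4
p^(4)(0) = -15/2
p^(5)(0) = 469/16
Then c_k = p^(k)(0)/k! gives each Taylor coefficient.

469*u^5/1920 - 5*u^4/16 + 11*u^3/24 - u^2/2 + u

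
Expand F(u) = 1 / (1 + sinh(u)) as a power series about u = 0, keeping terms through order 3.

-7*u^3/6 + u^2 - u + 1

Expand as Σ (-1)^k u^k with u equal to the inner function's series.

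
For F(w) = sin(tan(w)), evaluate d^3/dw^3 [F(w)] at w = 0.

Substitute the inner expansion into the outer series and collect powers.
The coefficient of w^3 in the expansion is 1/6, so F′′′(0) = 3! * (1/6) = 1.

1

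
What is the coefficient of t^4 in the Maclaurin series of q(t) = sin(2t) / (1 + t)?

-2/3

Write out both Maclaurin series and multiply, keeping only the needed powers.
q(0) = 0
q′(0) = 2
q′′(0) = -4
q′′′(0) = 4
q^(4)(0) = -16
Then c_k = q^(k)(0)/k! gives each Taylor coefficient.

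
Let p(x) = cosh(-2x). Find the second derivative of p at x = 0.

4

Compute the successive derivatives at the expansion point and divide by k!.
From the series, [x^2] p = 2; multiply by 2! = 2 to get 4.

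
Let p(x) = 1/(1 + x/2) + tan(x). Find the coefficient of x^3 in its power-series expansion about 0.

Add the two expansions coefficient-wise.
p(0) = 1
p′(0) = 1/2
p′′(0) = 1/2
p′′′(0) = 5/4
So c_3 = p′′′(0)/3! = 5/24.

5/24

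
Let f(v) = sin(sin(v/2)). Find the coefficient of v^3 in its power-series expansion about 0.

Plug the Maclaurin series of the inner function into that of the outer and collect terms.
[v^0] = 0;  [v^1] = 1/2;  [v^2] = 0;  [v^3] = -1/24.
So c_3 = f′′′(0)/3! = -1/24.

-1/24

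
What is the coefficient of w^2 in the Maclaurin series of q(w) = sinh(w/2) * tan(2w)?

Multiply the two series term by term and collect like powers.
[w^0] = 0;  [w^1] = 0;  [w^2] = 1.

1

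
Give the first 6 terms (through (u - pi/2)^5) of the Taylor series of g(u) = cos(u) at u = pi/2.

-(u - pi/2)^5/120 + (u - pi/2)^3/6 - (u - pi/2)

g(pi/2) = 0
g′(pi/2) = -1
g′′(pi/2) = 0
g′′′(pi/2) = 1
g^(4)(pi/2) = 0
g^(5)(pi/2) = -1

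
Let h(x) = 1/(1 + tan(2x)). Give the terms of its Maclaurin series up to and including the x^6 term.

Let u equal the inner series; expand the outer function in u and truncate.
[x^0] = 1;  [x^1] = -2;  [x^2] = 4;  [x^3] = -32/3;  [x^4] = 80/3;  [x^5] = -1024/15;  [x^6] = 7808/45.

7808*x^6/45 - 1024*x^5/15 + 80*x^4/3 - 32*x^3/3 + 4*x^2 - 2*x + 1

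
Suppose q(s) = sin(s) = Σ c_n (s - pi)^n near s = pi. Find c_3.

1/6

q(pi) = 0
q′(pi) = -1
q′′(pi) = 0
q′′′(pi) = 1
Dividing each by k! gives the coefficients c_0, ..., c_3.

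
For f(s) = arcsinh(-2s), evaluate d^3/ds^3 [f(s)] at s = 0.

Apply the Taylor formula c_k = f^(k)(a)/k!.
The coefficient of s^3 in the expansion is 4/3, so f′′′(0) = 3! * (4/3) = 8.

8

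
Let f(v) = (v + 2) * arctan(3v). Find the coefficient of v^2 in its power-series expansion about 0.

3

Distribute the polynomial across the series and collect like powers.
f(0) = 0
f′(0) = 6
f′′(0) = 6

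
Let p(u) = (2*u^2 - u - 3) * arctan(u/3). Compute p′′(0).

Shift and add copies of the series according to the polynomial's terms.
The coefficient of u^2 in the expansion is -1/3, so p′′(0) = 2! * (-1/3) = -2/3.

-2/3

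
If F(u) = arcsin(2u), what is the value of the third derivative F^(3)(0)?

8

The coefficient of u^3 in the expansion is 4/3, so F′′′(0) = 3! * (4/3) = 8.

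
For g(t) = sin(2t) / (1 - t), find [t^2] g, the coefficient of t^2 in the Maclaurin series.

2

Write out both Maclaurin series and multiply, keeping only the needed powers.
[t^0] = 0;  [t^1] = 2;  [t^2] = 2.
So c_2 = g′′(0)/2! = 2.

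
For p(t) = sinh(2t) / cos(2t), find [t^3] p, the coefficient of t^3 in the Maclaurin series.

Write the quotient as an unknown series and match coefficients against numerator = denominator · series.

16/3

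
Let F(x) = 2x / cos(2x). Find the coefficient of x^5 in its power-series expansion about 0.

20/3

Divide the numerator series by the denominator series (power-series long division).
[x^0] = 0;  [x^1] = 2;  [x^2] = 0;  [x^3] = 4;  [x^4] = 0;  [x^5] = 20/3.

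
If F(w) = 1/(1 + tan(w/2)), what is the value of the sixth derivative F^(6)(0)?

Compose series: expand the inner function first, then feed it into the outer expansion.
The coefficient of w^6 in the expansion is 61/1440, so F^(6)(0) = 6! * (61/1440) = 61/2.

61/2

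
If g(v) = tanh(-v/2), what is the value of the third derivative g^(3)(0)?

1/4

The coefficient of v^3 in the expansion is 1/24, so g′′′(0) = 3! * (1/24) = 1/4.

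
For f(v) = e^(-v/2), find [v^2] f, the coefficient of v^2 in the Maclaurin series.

f(0) = 1
f′(0) = -1/2
f′′(0) = 1/4

1/8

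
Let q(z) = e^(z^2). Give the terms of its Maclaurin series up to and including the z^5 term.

Apply the Taylor formula c_k = f^(k)(a)/k!.
q(0) = 1
q′(0) = 0
q′′(0) = 2
q′′′(0) = 0
q^(4)(0) = 12
q^(5)(0) = 0
Then c_k = q^(k)(0)/k! gives each Taylor coefficient.

z^4/2 + z^2 + 1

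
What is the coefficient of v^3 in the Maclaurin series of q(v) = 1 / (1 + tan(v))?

Write 1/(1+u) = 1 - u + u^2 - u^3 + ... and substitute the series for u.

-4/3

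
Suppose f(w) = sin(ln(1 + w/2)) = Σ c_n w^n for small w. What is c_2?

Substitute the inner expansion into the outer series and collect powers.
[w^0] = 0;  [w^1] = 1/2;  [w^2] = -1/8.

-1/8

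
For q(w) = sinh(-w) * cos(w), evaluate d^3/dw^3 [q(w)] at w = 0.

Expand each factor separately, then convolve coefficients.
From the series, [w^3] q = 1/3; multiply by 3! = 6 to get 2.

2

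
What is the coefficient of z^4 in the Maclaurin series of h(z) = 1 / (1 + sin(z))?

2/3

Expand as Σ (-1)^k u^k with u equal to the inner function's series.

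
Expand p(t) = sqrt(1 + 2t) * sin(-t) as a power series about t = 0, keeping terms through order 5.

Take the Cauchy product of the two expansions.
[t^0] = 0;  [t^1] = -1;  [t^2] = -1;  [t^3] = 2/3;  [t^4] = -1/3;  [t^5] = 8/15.

8*t^5/15 - t^4/3 + 2*t^3/3 - t^2 - t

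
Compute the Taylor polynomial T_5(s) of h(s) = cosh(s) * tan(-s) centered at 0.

Expand each factor separately, then convolve coefficients.
h(0) = 0
h′(0) = -1
h′′(0) = 0
h′′′(0) = -5
h^(4)(0) = 0
h^(5)(0) = -41
Then c_k = h^(k)(0)/k! gives each Taylor coefficient.

-41*s^5/120 - 5*s^3/6 - s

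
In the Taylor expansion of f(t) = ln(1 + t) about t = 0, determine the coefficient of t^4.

-1/4

f(0) = 0
f′(0) = 1
f′′(0) = -1
f′′′(0) = 2
f^(4)(0) = -6
So c_4 = f^(4)(0)/4! = -1/4.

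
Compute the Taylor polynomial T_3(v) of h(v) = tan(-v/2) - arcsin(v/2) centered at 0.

Combine the two series term by term.
h(0) = 0
h′(0) = -1
h′′(0) = 0
h′′′(0) = -3/8

-v^3/16 - v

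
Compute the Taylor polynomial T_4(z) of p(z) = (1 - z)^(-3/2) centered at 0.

315*z^4/128 + 35*z^3/16 + 15*z^2/8 + 3*z/2 + 1

p(0) = 1
p′(0) = 3/2
p′′(0) = 15/4
p′′′(0) = 105/8
p^(4)(0) = 945/16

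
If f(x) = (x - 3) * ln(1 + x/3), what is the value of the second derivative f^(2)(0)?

1

Shift and add copies of the series according to the polynomial's terms.
From the series, [x^2] f = 1/2; multiply by 2! = 2 to get 1.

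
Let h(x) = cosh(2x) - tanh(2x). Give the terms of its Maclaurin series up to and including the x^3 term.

Add the two expansions coefficient-wise.
[x^0] = 1;  [x^1] = -2;  [x^2] = 2;  [x^3] = 8/3.

8*x^3/3 + 2*x^2 - 2*x + 1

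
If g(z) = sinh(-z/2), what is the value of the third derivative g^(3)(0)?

The coefficient of z^3 in the expansion is -1/48, so g′′′(0) = 3! * (-1/48) = -1/8.

-1/8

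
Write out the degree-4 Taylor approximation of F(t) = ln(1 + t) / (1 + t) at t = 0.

-25*t^4/12 + 11*t^3/6 - 3*t^2/2 + t

Take the Cauchy product of the two expansions.
F(0) = 0
F′(0) = 1
F′′(0) = -3
F′′′(0) = 11
F^(4)(0) = -50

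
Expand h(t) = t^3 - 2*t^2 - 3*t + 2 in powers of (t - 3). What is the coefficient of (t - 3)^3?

h(3) = 2
h′(3) = 12
h′′(3) = 14
h′′′(3) = 6

1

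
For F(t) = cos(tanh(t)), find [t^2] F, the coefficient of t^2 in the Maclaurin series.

-1/2

Let u equal the inner series; expand the outer function in u and truncate.
F(0) = 1
F′(0) = 0
F′′(0) = -1
So c_2 = F′′(0)/2! = -1/2.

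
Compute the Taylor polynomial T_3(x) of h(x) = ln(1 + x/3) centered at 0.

h(0) = 0
h′(0) = 1/3
h′′(0) = -1/9
h′′′(0) = 2/27

x^3/81 - x^2/18 + x/3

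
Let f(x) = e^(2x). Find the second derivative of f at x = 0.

The coefficient of x^2 in the expansion is 2, so f′′(0) = 2! * (2) = 4.

4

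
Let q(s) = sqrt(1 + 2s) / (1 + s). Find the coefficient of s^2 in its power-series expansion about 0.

-1/2

Multiply the two series term by term and collect like powers.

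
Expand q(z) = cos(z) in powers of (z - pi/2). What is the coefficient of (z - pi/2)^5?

-1/120

q(pi/2) = 0
q′(pi/2) = -1
q′′(pi/2) = 0
q′′′(pi/2) = 1
q^(4)(pi/2) = 0
q^(5)(pi/2) = -1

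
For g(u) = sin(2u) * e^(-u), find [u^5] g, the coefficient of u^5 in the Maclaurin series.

Write out both Maclaurin series and multiply, keeping only the needed powers.
g(0) = 0
g′(0) = 2
g′′(0) = -4
g′′′(0) = -2
g^(4)(0) = 24
g^(5)(0) = -38
So c_5 = g^(5)(0)/5! = -19/60.

-19/60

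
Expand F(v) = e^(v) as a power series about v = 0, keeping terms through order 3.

[v^0] = 1;  [v^1] = 1;  [v^2] = 1/2;  [v^3] = 1/6.

v^3/6 + v^2/2 + v + 1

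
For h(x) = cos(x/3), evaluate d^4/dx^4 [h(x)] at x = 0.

The coefficient of x^4 in the expansion is 1/1944, so h^(4)(0) = 4! * (1/1944) = 1/81.

1/81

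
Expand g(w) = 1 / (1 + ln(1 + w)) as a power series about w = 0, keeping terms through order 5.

Use the geometric series for the reciprocal, then substitute.

-347*w^5/60 + 11*w^4/3 - 7*w^3/3 + 3*w^2/2 - w + 1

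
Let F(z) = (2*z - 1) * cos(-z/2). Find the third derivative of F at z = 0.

-3/2

Multiply each power in the prefactor through the base expansion.
From the series, [z^3] F = -1/4; multiply by 3! = 6 to get -3/2.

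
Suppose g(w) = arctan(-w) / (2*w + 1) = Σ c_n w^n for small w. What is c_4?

Expand 1/(denominator) as a geometric series and multiply by the numerator's series.
[w^0] = 0;  [w^1] = -1;  [w^2] = 2;  [w^3] = -11/3;  [w^4] = 22/3.
So c_4 = g^(4)(0)/4! = 22/3.

22/3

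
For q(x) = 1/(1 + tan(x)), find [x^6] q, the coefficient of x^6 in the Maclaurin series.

Plug the Maclaurin series of the inner function into that of the outer and collect terms.
So c_6 = q^(6)(0)/6! = 122/45.

122/45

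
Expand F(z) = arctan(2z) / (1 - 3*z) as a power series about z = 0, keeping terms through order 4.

Use 1/(1 - r) = Σ r^k on the denominator, then take the Cauchy product.
F(0) = 0
F′(0) = 2
F′′(0) = 12
F′′′(0) = 92
F^(4)(0) = 1104
Then c_k = F^(k)(0)/k! gives each Taylor coefficient.

46*z^4 + 46*z^3/3 + 6*z^2 + 2*z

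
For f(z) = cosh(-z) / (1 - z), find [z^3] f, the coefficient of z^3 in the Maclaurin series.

Take the Cauchy product of the two expansions.
f(0) = 1
f′(0) = 1
f′′(0) = 3
f′′′(0) = 9
So c_3 = f′′′(0)/3! = 3/2.

3/2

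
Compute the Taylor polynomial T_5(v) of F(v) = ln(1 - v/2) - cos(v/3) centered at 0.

-v^5/160 - 251*v^4/15552 - v^3/24 - 5*v^2/72 - v/2 - 1

Expand each term separately and add.
F(0) = -1
F′(0) = -1/2
F′′(0) = -5/36
F′′′(0) = -1/4
F^(4)(0) = -251/648
F^(5)(0) = -3/4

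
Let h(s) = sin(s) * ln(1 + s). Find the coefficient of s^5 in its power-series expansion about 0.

-1/6

Multiply the two series term by term and collect like powers.
So c_5 = h^(5)(0)/5! = -1/6.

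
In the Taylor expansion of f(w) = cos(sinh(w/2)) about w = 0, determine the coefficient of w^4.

Compose series: expand the inner function first, then feed it into the outer expansion.
f(0) = 1
f′(0) = 0
f′′(0) = -1/4
f′′′(0) = 0
f^(4)(0) = -3/16
The Taylor polynomial is Σ f^(k)(0)/k! · w^k.

-1/128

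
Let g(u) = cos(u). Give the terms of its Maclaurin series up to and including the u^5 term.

g(0) = 1
g′(0) = 0
g′′(0) = -1
g′′′(0) = 0
g^(4)(0) = 1
g^(5)(0) = 0
The Taylor polynomial is Σ g^(k)(0)/k! · u^k.

u^4/24 - u^2/2 + 1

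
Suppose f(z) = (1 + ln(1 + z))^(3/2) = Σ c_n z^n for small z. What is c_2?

Substitute the inner expansion into the outer series and collect powers.

-3/8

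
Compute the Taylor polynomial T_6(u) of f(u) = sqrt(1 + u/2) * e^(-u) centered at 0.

Write out both Maclaurin series and multiply, keeping only the needed powers.
[u^0] = 1;  [u^1] = -3/4;  [u^2] = 7/32;  [u^3] = -1/384;  [u^4] = -53/2048;  [u^5] = 1781/122880;  [u^6] = -16793/2949120.

-16793*u^6/2949120 + 1781*u^5/122880 - 53*u^4/2048 - u^3/384 + 7*u^2/32 - 3*u/4 + 1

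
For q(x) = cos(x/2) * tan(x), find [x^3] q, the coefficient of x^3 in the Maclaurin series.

5/24

Multiply the two series term by term and collect like powers.
q(0) = 0
q′(0) = 1
q′′(0) = 0
q′′′(0) = 5/4
Then c_k = q^(k)(0)/k! gives each Taylor coefficient.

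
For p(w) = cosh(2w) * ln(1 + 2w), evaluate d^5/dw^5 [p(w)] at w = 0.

1568

Multiply the two series term by term and collect like powers.
The coefficient of w^5 in the expansion is 196/15, so p^(5)(0) = 5! * (196/15) = 1568.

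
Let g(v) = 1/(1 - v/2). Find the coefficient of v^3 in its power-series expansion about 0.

1/8

[v^0] = 1;  [v^1] = 1/2;  [v^2] = 1/4;  [v^3] = 1/8.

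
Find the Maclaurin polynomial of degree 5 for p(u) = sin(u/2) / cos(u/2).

Divide the numerator series by the denominator series (power-series long division).
p(0) = 0
p′(0) = 1/2
p′′(0) = 0
p′′′(0) = 1/4
p^(4)(0) = 0
p^(5)(0) = 1/2

u^5/240 + u^3/24 + u/2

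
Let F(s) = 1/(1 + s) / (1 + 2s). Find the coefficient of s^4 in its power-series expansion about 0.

Multiply the two series term by term and collect like powers.
F(0) = 1
F′(0) = -3
F′′(0) = 14
F′′′(0) = -90
F^(4)(0) = 744
So c_4 = F^(4)(0)/4! = 31.

31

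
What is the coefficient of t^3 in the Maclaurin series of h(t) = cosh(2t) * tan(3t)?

15

Take the Cauchy product of the two expansions.
h(0) = 0
h′(0) = 3
h′′(0) = 0
h′′′(0) = 90
Dividing each by k! gives the coefficients c_0, ..., c_3.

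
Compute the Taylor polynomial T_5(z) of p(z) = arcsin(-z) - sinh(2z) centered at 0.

Combine the two series term by term.
p(0) = 0
p′(0) = -3
p′′(0) = 0
p′′′(0) = -9
p^(4)(0) = 0
p^(5)(0) = -41

-41*z^5/120 - 3*z^3/2 - 3*z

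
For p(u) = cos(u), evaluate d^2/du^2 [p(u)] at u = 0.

-1

From the series, [u^2] p = -1/2; multiply by 2! = 2 to get -1.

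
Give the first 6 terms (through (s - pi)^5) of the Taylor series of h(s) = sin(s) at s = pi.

-(s - pi)^5/120 + (s - pi)^3/6 - (s - pi)

h(pi) = 0
h′(pi) = -1
h′′(pi) = 0
h′′′(pi) = 1
h^(4)(pi) = 0
h^(5)(pi) = -1
Then c_k = h^(k)(pi)/k! gives each Taylor coefficient.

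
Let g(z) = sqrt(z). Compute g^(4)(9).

From the series, [(z - 9)^4] g = -5/279936; multiply by 4! = 24 to get -5/11664.

-5/11664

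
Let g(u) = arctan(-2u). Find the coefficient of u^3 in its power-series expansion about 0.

8/3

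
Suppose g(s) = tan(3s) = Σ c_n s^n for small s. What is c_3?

Apply the Taylor formula c_k = f^(k)(a)/k!.
g(0) = 0
g′(0) = 3
g′′(0) = 0
g′′′(0) = 54
Dividing each by k! gives the coefficients c_0, ..., c_3.

9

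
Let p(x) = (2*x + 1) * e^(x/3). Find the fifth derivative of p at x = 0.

Distribute the polynomial across the series and collect like powers.
From the series, [x^5] p = 31/29160; multiply by 5! = 120 to get 31/243.

31/243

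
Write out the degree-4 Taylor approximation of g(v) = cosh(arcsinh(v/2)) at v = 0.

-v^4/128 + v^2/8 + 1

Substitute the inner expansion into the outer series and collect powers.
[v^0] = 1;  [v^1] = 0;  [v^2] = 1/8;  [v^3] = 0;  [v^4] = -1/128.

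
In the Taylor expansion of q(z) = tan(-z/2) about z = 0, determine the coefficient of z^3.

-1/24

Differentiate repeatedly and evaluate at the center.
q(0) = 0
q′(0) = -1/2
q′′(0) = 0
q′′′(0) = -1/4
So c_3 = q′′′(0)/3! = -1/24.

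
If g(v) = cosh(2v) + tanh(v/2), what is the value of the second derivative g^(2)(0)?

4

Expand each term separately and add.
From the series, [v^2] g = 2; multiply by 2! = 2 to get 4.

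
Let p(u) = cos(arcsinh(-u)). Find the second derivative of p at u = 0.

-1

Let u equal the inner series; expand the outer function in u and truncate.
The coefficient of u^2 in the expansion is -1/2, so p′′(0) = 2! * (-1/2) = -1.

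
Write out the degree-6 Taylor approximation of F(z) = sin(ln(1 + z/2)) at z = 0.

z^6/512 - z^5/384 + z^3/48 - z^2/8 + z/2

Compose series: expand the inner function first, then feed it into the outer expansion.
F(0) = 0
F′(0) = 1/2
F′′(0) = -1/4
F′′′(0) = 1/8
F^(4)(0) = 0
F^(5)(0) = -5/16
F^(6)(0) = 45/32
Then c_k = F^(k)(0)/k! gives each Taylor coefficient.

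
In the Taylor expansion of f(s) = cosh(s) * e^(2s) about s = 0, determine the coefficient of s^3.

7/3

Expand each factor separately, then convolve coefficients.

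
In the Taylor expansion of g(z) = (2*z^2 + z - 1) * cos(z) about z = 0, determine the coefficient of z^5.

1/24

Multiply each power in the prefactor through the base expansion.
g(0) = -1
g′(0) = 1
g′′(0) = 5
g′′′(0) = -3
g^(4)(0) = -25
g^(5)(0) = 5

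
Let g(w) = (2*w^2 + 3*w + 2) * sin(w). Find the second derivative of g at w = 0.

Multiply each power in the prefactor through the base expansion.
From the series, [w^2] g = 3; multiply by 2! = 2 to get 6.

6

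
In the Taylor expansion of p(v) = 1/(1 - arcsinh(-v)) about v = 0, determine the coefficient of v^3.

-5/6

Plug the Maclaurin series of the inner function into that of the outer and collect terms.
[v^0] = 1;  [v^1] = -1;  [v^2] = 1;  [v^3] = -5/6.
So c_3 = p′′′(0)/3! = -5/6.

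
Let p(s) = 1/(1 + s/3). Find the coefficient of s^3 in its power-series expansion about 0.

-1/27

[s^0] = 1;  [s^1] = -1/3;  [s^2] = 1/9;  [s^3] = -1/27.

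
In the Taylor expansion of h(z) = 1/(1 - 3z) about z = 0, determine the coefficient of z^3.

Compute the successive derivatives at the expansion point and divide by k!.
h(0) = 1
h′(0) = 3
h′′(0) = 18
h′′′(0) = 162
So c_3 = h′′′(0)/3! = 27.

27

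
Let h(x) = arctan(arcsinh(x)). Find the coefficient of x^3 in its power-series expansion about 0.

Compose series: expand the inner function first, then feed it into the outer expansion.
h(0) = 0
h′(0) = 1
h′′(0) = 0
h′′′(0) = -3
So c_3 = h′′′(0)/3! = -1/2.

-1/2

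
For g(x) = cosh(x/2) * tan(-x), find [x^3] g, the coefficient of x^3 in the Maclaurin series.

Expand each factor separately, then convolve coefficients.
g(0) = 0
g′(0) = -1
g′′(0) = 0
g′′′(0) = -11/4
So c_3 = g′′′(0)/3! = -11/24.

-11/24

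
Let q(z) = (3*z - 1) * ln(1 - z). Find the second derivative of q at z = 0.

-5

Distribute the polynomial across the series and collect like powers.
The coefficient of z^2 in the expansion is -5/2, so q′′(0) = 2! * (-5/2) = -5.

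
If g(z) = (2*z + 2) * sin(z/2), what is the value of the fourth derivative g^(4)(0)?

-1

Multiply each power in the prefactor through the base expansion.
The coefficient of z^4 in the expansion is -1/24, so g^(4)(0) = 4! * (-1/24) = -1.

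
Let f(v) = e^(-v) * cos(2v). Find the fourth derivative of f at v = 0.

-7

Write out both Maclaurin series and multiply, keeping only the needed powers.
From the series, [v^4] f = -7/24; multiply by 4! = 24 to get -7.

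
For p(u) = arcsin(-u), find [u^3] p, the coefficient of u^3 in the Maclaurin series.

Compute the successive derivatives at the expansion point and divide by k!.
p(0) = 0
p′(0) = -1
p′′(0) = 0
p′′′(0) = -1

-1/6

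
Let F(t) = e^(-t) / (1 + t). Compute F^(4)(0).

Take the Cauchy product of the two expansions.
From the series, [t^4] F = 65/24; multiply by 4! = 24 to get 65.

65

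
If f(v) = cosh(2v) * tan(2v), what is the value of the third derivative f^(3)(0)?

40

Expand each factor separately, then convolve coefficients.
The coefficient of v^3 in the expansion is 20/3, so f′′′(0) = 3! * (20/3) = 40.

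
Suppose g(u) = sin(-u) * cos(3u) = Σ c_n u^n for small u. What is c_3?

14/3

Expand each factor separately, then convolve coefficients.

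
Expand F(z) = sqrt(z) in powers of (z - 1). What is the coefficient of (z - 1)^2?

-1/8

F(1) = 1
F′(1) = 1/2
F′′(1) = -1/4
Then c_k = F^(k)(1)/k! gives each Taylor coefficient.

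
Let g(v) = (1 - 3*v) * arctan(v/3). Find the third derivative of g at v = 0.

-2/27

Distribute the polynomial across the series and collect like powers.
The coefficient of v^3 in the expansion is -1/81, so g′′′(0) = 3! * (-1/81) = -2/27.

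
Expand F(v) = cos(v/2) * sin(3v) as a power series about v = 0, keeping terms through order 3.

-39*v^3/8 + 3*v

Write out both Maclaurin series and multiply, keeping only the needed powers.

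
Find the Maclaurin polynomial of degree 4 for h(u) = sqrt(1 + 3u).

Use the known series and substitute for the argument.
h(0) = 1
h′(0) = 3/2
h′′(0) = -9/4
h′′′(0) = 81/8
h^(4)(0) = -1215/16
Dividing each by k! gives the coefficients c_0, ..., c_4.

-405*u^4/128 + 27*u^3/16 - 9*u^2/8 + 3*u/2 + 1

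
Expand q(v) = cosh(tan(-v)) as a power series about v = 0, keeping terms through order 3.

Plug the Maclaurin series of the inner function into that of the outer and collect terms.
q(0) = 1
q′(0) = 0
q′′(0) = 1
q′′′(0) = 0
The Taylor polynomial is Σ q^(k)(0)/k! · v^k.

v^2/2 + 1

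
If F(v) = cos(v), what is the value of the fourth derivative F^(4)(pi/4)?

The coefficient of (v - pi/4)^4 in the expansion is sqrt(2)/48, so F^(4)(pi/4) = 4! * (sqrt(2)/48) = sqrt(2)/2.

sqrt(2)/2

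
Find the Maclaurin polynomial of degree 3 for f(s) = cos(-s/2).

1 - s^2/8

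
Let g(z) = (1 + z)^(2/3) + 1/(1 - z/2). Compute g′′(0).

5/18

Combine the two series term by term.
The coefficient of z^2 in the expansion is 5/36, so g′′(0) = 2! * (5/36) = 5/18.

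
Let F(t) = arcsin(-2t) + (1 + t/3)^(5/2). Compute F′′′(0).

Add the two expansions coefficient-wise.
The coefficient of t^3 in the expansion is -571/432, so F′′′(0) = 3! * (-571/432) = -571/72.

-571/72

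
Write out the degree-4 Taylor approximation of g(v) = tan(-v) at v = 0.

-v^3/3 - v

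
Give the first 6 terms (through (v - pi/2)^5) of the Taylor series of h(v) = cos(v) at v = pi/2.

-(v - pi/2)^5/120 + (v - pi/2)^3/6 - (v - pi/2)

Use the known series and substitute for the argument.
h(pi/2) = 0
h′(pi/2) = -1
h′′(pi/2) = 0
h′′′(pi/2) = 1
h^(4)(pi/2) = 0
h^(5)(pi/2) = -1
Dividing each by k! gives the coefficients c_0, ..., c_5.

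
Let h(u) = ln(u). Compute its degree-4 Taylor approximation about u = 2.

-(u - 2)^4/64 + (u - 2)^3/24 - (u - 2)^2/8 + (u - 2)/2 + ln(2)

[(u - 2)^0] = ln(2);  [(u - 2)^1] = 1/2;  [(u - 2)^2] = -1/8;  [(u - 2)^3] = 1/24;  [(u - 2)^4] = -1/64.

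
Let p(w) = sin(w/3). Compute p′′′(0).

-1/27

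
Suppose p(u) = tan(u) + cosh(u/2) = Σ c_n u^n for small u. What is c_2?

Add the two expansions coefficient-wise.

1/8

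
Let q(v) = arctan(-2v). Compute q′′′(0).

16

From the series, [v^3] q = 8/3; multiply by 3! = 6 to get 16.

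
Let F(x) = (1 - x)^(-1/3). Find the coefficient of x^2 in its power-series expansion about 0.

F(0) = 1
F′(0) = 1/3
F′′(0) = 4/9

2/9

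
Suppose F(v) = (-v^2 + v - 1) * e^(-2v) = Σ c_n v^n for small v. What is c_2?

Shift and add copies of the series according to the polynomial's terms.

-5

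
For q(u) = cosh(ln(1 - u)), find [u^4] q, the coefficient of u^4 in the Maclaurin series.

1/2

Let u equal the inner series; expand the outer function in u and truncate.
q(0) = 1
q′(0) = 0
q′′(0) = 1
q′′′(0) = 3
q^(4)(0) = 12
So c_4 = q^(4)(0)/4! = 1/2.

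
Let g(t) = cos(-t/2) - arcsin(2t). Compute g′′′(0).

-8

Add the two expansions coefficient-wise.
From the series, [t^3] g = -4/3; multiply by 3! = 6 to get -8.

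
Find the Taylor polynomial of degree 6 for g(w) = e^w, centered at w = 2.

[(w - 2)^0] = e^(2);  [(w - 2)^1] = e^(2);  [(w - 2)^2] = e^(2)/2;  [(w - 2)^3] = e^(2)/6;  [(w - 2)^4] = e^(2)/24;  [(w - 2)^5] = e^(2)/120;  [(w - 2)^6] = e^(2)/720.

(w - 2)^6*e^(2)/720 + (w - 2)^5*e^(2)/120 + (w - 2)^4*e^(2)/24 + (w - 2)^3*e^(2)/6 + (w - 2)^2*e^(2)/2 + (w - 2)*e^(2) + e^(2)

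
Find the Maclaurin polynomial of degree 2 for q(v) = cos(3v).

q(0) = 1
q′(0) = 0
q′′(0) = -9
Dividing each by k! gives the coefficients c_0, ..., c_2.

1 - 9*v^2/2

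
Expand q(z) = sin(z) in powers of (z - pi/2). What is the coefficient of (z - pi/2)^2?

q(pi/2) = 1
q′(pi/2) = 0
q′′(pi/2) = -1

-1/2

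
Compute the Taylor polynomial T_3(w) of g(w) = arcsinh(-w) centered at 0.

w^3/6 - w

Compute the successive derivatives at the expansion point and divide by k!.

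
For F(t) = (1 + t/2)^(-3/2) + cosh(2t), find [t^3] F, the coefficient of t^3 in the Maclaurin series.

-35/128

Combine the two series term by term.
F(0) = 2
F′(0) = -3/4
F′′(0) = 79/16
F′′′(0) = -105/64
Then c_k = F^(k)(0)/k! gives each Taylor coefficient.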